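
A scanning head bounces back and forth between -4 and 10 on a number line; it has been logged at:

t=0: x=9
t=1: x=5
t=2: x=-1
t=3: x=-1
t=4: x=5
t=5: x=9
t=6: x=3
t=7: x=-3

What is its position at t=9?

The value reflects between -4 and 10, moving 6 per step.
  step 8: -3 → 1
  step 9: 1 → 7

x=7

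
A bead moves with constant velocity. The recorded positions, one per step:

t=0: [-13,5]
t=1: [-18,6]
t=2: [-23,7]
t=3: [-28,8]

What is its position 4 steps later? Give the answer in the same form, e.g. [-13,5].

[-48,12]

The position changes by [-5,+1] every step.
step 4: [-28,8] + [-5,+1] → [-33,9]
step 5: [-33,9] + [-5,+1] → [-38,10]
step 6: [-38,10] + [-5,+1] → [-43,11]
step 7: [-43,11] + [-5,+1] → [-48,12]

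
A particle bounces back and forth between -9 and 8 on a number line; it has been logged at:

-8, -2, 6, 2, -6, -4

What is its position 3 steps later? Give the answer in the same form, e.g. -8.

-4

The value reflects between -9 and 8, moving 8 per step.
  step 6: -4 → 4
  step 7: 4 → 4
  step 8: 4 → -4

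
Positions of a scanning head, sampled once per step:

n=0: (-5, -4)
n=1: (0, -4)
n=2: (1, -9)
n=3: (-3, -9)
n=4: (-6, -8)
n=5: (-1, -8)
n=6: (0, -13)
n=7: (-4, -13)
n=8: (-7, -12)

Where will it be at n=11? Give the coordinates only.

The moves between consecutive positions are (+5, +0), (+1, -5), (-4, +0), (-3, +1), (+5, +0), (+1, -5), (-4, +0), (-3, +1); they repeat the 4-cycle [(+5, +0), (+1, -5), (-4, +0), (-3, +1)].
step 9: apply (+5, +0) → (-2, -12)
step 10: apply (+1, -5) → (-1, -17)
step 11: apply (-4, +0) → (-5, -17)

(-5, -17)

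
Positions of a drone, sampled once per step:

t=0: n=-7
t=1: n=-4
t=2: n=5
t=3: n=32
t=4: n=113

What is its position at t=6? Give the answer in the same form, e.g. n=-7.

Consecutive displacements +3, +9, +27, +81 scale by a factor of 3 each step.
step 5: 113 + 243 → n=356
step 6: 356 + 729 → n=1085

n=1085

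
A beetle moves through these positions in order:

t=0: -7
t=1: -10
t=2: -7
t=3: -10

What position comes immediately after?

Consecutive displacements -3, +3, -3 scale by a factor of -1 each step.
step 4: -10 + 3 → -7

-7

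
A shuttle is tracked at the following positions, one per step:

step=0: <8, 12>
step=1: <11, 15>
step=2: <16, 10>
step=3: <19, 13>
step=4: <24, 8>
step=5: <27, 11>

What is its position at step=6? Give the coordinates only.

<32, 6>

The moves between consecutive positions are <+3, +3>, <+5, -5>, <+3, +3>, <+5, -5>, <+3, +3>; they repeat the 2-cycle [<+3, +3>, <+5, -5>].
step 6: apply <+5, -5> → <32, 6>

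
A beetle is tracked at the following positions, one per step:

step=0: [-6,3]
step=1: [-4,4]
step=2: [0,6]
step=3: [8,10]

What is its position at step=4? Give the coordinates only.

Step-to-step displacements: [+2,+1], [+4,+2], [+8,+4]; each is 2× the previous.
step 4: [8,10] + [+16,+8] → [24,18]

[24,18]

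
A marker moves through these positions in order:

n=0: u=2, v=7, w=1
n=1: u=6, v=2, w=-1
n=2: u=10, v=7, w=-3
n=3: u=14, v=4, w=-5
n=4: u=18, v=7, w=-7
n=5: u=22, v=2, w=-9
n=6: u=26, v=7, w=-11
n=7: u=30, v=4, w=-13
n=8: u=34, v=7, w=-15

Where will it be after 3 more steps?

u=46, v=4, w=-21

U: linear, +4 per step → 46 at step 11.
V: cycles through 7, 2, 7, 4 every 4 steps. Step 11 lands at position 3 of the cycle → 4.
W: linear, -2 per step → -21 at step 11.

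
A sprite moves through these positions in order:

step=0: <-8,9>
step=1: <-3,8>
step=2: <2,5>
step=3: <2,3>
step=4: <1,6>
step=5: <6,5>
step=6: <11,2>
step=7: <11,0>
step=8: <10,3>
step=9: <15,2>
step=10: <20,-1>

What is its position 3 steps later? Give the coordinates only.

<24,-1>

The moves between consecutive positions are <+5,-1>, <+5,-3>, <+0,-2>, <-1,+3>, <+5,-1>, <+5,-3>, <+0,-2>, <-1,+3>, <+5,-1>, <+5,-3>; they repeat the 4-cycle [<+5,-1>, <+5,-3>, <+0,-2>, <-1,+3>].
step 11: apply <+0,-2> → <20,-3>
step 12: apply <-1,+3> → <19,0>
step 13: apply <+5,-1> → <24,-1>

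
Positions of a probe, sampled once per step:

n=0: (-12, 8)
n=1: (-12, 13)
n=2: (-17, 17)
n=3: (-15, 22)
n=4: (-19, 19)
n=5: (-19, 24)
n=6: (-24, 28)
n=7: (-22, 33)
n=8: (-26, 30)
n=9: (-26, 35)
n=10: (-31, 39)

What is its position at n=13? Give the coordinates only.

(-33, 46)

Differencing gives (+0, +5), (-5, +4), (+2, +5), (-4, -3), (+0, +5), (-5, +4), (+2, +5), (-4, -3), (+0, +5), (-5, +4). This is the pattern (+0, +5), (-5, +4), (+2, +5), (-4, -3) repeated.
step 11: apply (+2, +5) → (-29, 44)
step 12: apply (-4, -3) → (-33, 41)
step 13: apply (+0, +5) → (-33, 46)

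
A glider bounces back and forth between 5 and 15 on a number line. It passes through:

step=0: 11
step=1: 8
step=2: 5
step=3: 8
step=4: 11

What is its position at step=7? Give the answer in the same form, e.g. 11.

10

The value reflects between 5 and 15, moving 3 per step.
  step 5: 11 → 14
  step 6: 14 → 13
  step 7: 13 → 10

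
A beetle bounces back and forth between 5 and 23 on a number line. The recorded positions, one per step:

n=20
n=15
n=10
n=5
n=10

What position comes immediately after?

n=15

The value travels 5 per step and bounces off the walls at 5 and 23.
  step 5: 10 → 15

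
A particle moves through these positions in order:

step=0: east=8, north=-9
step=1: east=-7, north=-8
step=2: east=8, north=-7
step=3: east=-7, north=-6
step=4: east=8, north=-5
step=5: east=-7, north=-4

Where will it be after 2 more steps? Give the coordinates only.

East: cycles through 8, -7 every 2 steps. Step 7 lands at position 1 of the cycle → -7.
North: linear, +1 per step → -2 at step 7.

east=-7, north=-2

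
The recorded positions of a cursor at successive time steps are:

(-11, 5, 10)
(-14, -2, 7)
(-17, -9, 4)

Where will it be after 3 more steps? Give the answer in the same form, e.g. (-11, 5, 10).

(-26, -30, -5)

The position changes by (-3, -7, -3) every step.
step 3: (-17, -9, 4) + (-3, -7, -3) → (-20, -16, 1)
step 4: (-20, -16, 1) + (-3, -7, -3) → (-23, -23, -2)
step 5: (-23, -23, -2) + (-3, -7, -3) → (-26, -30, -5)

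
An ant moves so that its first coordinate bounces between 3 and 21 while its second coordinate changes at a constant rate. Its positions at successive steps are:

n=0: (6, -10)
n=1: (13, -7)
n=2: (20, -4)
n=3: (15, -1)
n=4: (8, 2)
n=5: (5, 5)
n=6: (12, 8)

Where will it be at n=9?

(9, 17)

The first coordinate travels 7 per step and bounces off the walls at 3 and 21.
  step 7: 12 → 19
  step 8: 19 → 16
  step 9: 16 → 9
The second coordinate changes by +3 each step: at step 9 it is 17.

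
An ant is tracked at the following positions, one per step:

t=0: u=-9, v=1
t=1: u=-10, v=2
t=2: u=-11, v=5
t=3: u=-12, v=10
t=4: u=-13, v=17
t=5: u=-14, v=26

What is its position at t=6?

u=-15, v=37

Successive displacements: (-1, +1), (-1, +3), (-1, +5), (-1, +7), (-1, +9) — each changes by (+0, +2).
step 6: u=-14, v=26 + (-1, +11) → u=-15, v=37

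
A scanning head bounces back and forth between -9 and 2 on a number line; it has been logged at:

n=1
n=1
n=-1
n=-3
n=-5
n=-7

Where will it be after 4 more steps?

n=-3

The value travels 2 per step and bounces off the walls at -9 and 2.
  step 6: -7 → -9
  step 7: -9 → -7
  step 8: -7 → -5
  step 9: -5 → -3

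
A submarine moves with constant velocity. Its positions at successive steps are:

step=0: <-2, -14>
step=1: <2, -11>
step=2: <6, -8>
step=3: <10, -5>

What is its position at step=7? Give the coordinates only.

<26, 7>

Constant displacement of <+4, +3> per step.
step 4: <10, -5> + <+4, +3> → <14, -2>
step 5: <14, -2> + <+4, +3> → <18, 1>
step 6: <18, 1> + <+4, +3> → <22, 4>
step 7: <22, 4> + <+4, +3> → <26, 7>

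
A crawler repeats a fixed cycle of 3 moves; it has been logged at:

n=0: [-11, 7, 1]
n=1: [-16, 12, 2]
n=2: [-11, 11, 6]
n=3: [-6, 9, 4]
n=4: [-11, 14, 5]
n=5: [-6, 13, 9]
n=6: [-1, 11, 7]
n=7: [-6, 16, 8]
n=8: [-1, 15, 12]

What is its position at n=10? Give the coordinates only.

[-1, 18, 11]

Step-to-step displacements: [-5, +5, +1], [+5, -1, +4], [+5, -2, -2], [-5, +5, +1], [+5, -1, +4], [+5, -2, -2], [-5, +5, +1], [+5, -1, +4] — a repeating cycle of length 3.
step 9: apply [+5, -2, -2] → [4, 13, 10]
step 10: apply [-5, +5, +1] → [-1, 18, 11]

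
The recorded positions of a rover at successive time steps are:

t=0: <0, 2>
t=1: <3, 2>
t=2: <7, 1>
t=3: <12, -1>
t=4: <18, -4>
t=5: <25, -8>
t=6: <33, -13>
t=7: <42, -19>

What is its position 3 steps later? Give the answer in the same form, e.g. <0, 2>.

Successive displacements: <+3, +0>, <+4, -1>, <+5, -2>, <+6, -3>, <+7, -4>, <+8, -5>, <+9, -6> — each changes by <+1, -1>.
step 8: <42, -19> + <+10, -7> → <52, -26>
step 9: <52, -26> + <+11, -8> → <63, -34>
step 10: <63, -34> + <+12, -9> → <75, -43>

<75, -43>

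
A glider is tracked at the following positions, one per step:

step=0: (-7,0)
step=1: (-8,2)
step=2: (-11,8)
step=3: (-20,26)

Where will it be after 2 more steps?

(-128,242)

Consecutive displacements (-1,+2), (-3,+6), (-9,+18) scale by a factor of 3 each step.
step 4: (-20,26) + (-27,+54) → (-47,80)
step 5: (-47,80) + (-81,+162) → (-128,242)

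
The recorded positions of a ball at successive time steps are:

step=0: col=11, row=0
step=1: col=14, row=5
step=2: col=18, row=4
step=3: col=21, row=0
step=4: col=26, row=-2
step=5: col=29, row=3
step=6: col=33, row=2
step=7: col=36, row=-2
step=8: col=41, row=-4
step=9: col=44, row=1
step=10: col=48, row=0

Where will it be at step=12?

col=56, row=-6

Step-to-step displacements: (+3,+5), (+4,-1), (+3,-4), (+5,-2), (+3,+5), (+4,-1), (+3,-4), (+5,-2), (+3,+5), (+4,-1) — a repeating cycle of length 4.
step 11: apply (+3,-4) → col=51, row=-4
step 12: apply (+5,-2) → col=56, row=-6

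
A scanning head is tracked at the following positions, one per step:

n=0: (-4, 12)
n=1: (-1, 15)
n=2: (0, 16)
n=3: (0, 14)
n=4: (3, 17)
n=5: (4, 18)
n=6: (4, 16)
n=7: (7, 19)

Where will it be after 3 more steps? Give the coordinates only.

The moves between consecutive positions are (+3, +3), (+1, +1), (+0, -2), (+3, +3), (+1, +1), (+0, -2), (+3, +3); they repeat the 3-cycle [(+3, +3), (+1, +1), (+0, -2)].
step 8: apply (+1, +1) → (8, 20)
step 9: apply (+0, -2) → (8, 18)
step 10: apply (+3, +3) → (11, 21)

(11, 21)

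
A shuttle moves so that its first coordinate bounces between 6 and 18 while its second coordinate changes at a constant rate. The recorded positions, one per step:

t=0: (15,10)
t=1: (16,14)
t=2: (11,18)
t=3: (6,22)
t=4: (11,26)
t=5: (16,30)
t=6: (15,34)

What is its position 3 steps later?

(12,46)

The first coordinate reflects between 6 and 18, moving 5 per step.
  step 7: 15 → 10
  step 8: 10 → 7
  step 9: 7 → 12
The second coordinate changes by +4 each step: at step 9 it is 46.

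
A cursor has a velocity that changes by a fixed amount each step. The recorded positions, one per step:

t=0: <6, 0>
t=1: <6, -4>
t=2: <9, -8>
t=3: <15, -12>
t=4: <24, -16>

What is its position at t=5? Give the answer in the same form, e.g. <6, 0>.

Successive displacements: <+0, -4>, <+3, -4>, <+6, -4>, <+9, -4> — each changes by <+3, +0>.
step 5: <24, -16> + <+12, -4> → <36, -20>

<36, -20>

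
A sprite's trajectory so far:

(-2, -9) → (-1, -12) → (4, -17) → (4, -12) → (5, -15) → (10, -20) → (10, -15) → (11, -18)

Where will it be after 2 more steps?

The moves between consecutive positions are (+1, -3), (+5, -5), (+0, +5), (+1, -3), (+5, -5), (+0, +5), (+1, -3); they repeat the 3-cycle [(+1, -3), (+5, -5), (+0, +5)].
step 8: apply (+5, -5) → (16, -23)
step 9: apply (+0, +5) → (16, -18)

(16, -18)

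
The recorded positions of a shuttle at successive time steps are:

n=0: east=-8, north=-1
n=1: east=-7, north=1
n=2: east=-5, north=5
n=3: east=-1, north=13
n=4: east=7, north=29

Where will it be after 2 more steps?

The jumps are (+1,+2), (+2,+4), (+4,+8), (+8,+16) — a geometric progression with ratio 2.
step 5: east=7, north=29 + (+16,+32) → east=23, north=61
step 6: east=23, north=61 + (+32,+64) → east=55, north=125

east=55, north=125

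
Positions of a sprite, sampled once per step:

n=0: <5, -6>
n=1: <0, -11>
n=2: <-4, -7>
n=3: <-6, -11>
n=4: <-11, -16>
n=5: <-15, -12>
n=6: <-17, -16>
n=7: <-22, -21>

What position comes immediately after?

<-26, -17>

Differencing gives <-5, -5>, <-4, +4>, <-2, -4>, <-5, -5>, <-4, +4>, <-2, -4>, <-5, -5>. This is the pattern <-5, -5>, <-4, +4>, <-2, -4> repeated.
step 8: apply <-4, +4> → <-26, -17>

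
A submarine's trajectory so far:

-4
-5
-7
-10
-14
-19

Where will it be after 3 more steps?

Taking differences between consecutive positions: -1, -2, -3, -4, -5. These grow by -1 each step.
step 6: -19 − 6 → -25
step 7: -25 − 7 → -32
step 8: -32 − 8 → -40

-40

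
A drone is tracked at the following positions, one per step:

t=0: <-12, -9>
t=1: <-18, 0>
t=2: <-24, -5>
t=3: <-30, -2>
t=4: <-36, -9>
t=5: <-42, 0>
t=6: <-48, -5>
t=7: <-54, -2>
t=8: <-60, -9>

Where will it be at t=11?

<-78, -2>

The first coordinate changes by -6 each step, so at step 11 it is -12 + 11·(-6) = -78.
The second coordinate repeats the cycle [-9, 0, -5, -2] with period 4; step 11 mod 4 = 3, giving -2.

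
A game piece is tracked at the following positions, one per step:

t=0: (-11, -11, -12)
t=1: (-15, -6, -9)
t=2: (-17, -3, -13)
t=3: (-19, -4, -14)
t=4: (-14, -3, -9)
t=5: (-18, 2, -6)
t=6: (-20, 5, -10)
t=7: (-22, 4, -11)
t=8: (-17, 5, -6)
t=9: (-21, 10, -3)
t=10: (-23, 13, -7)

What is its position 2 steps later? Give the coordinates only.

(-20, 13, -3)

Step-to-step displacements: (-4, +5, +3), (-2, +3, -4), (-2, -1, -1), (+5, +1, +5), (-4, +5, +3), (-2, +3, -4), (-2, -1, -1), (+5, +1, +5), (-4, +5, +3), (-2, +3, -4) — a repeating cycle of length 4.
step 11: apply (-2, -1, -1) → (-25, 12, -8)
step 12: apply (+5, +1, +5) → (-20, 13, -3)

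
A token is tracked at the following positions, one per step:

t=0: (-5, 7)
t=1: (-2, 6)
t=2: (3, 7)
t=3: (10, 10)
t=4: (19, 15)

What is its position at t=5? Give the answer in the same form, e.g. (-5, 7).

First differences are (+3, -1), (+5, +1), (+7, +3), (+9, +5); their common second difference is (+2, +2) (constant acceleration).
step 5: (19, 15) + (+11, +7) → (30, 22)

(30, 22)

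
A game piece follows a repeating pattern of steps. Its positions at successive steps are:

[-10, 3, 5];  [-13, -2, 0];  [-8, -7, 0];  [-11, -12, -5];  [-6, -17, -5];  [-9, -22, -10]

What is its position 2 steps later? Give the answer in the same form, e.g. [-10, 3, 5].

The moves between consecutive positions are [-3, -5, -5], [+5, -5, +0], [-3, -5, -5], [+5, -5, +0], [-3, -5, -5]; they repeat the 2-cycle [[-3, -5, -5], [+5, -5, +0]].
step 6: apply [+5, -5, +0] → [-4, -27, -10]
step 7: apply [-3, -5, -5] → [-7, -32, -15]

[-7, -32, -15]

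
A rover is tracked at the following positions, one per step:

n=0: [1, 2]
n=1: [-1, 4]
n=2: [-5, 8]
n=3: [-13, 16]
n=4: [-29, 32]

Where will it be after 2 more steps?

[-125, 128]

The jumps are [-2, +2], [-4, +4], [-8, +8], [-16, +16] — a geometric progression with ratio 2.
step 5: [-29, 32] + [-32, +32] → [-61, 64]
step 6: [-61, 64] + [-64, +64] → [-125, 128]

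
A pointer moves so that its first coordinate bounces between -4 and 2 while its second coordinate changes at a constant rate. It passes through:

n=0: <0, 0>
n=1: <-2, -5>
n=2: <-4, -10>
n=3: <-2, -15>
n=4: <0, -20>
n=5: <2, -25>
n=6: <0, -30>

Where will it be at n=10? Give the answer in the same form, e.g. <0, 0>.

The first coordinate reflects between -4 and 2, moving 2 per step.
  step 7: 0 → -2
  step 8: -2 → -4
  step 9: -4 → -2
  step 10: -2 → 0
The second coordinate changes by -5 each step: at step 10 it is -50.

<0, -50>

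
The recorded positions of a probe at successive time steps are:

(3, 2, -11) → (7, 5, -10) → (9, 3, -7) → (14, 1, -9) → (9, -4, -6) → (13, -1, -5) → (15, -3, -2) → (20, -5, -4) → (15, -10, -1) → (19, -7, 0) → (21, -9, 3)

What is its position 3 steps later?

Step-to-step displacements: (+4, +3, +1), (+2, -2, +3), (+5, -2, -2), (-5, -5, +3), (+4, +3, +1), (+2, -2, +3), (+5, -2, -2), (-5, -5, +3), (+4, +3, +1), (+2, -2, +3) — a repeating cycle of length 4.
step 11: apply (+5, -2, -2) → (26, -11, 1)
step 12: apply (-5, -5, +3) → (21, -16, 4)
step 13: apply (+4, +3, +1) → (25, -13, 5)

(25, -13, 5)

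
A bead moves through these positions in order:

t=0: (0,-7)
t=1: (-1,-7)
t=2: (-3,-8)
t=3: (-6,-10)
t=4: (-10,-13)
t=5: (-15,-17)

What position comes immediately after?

(-21,-22)

Successive displacements: (-1,+0), (-2,-1), (-3,-2), (-4,-3), (-5,-4) — each changes by (-1,-1).
step 6: (-15,-17) + (-6,-5) → (-21,-22)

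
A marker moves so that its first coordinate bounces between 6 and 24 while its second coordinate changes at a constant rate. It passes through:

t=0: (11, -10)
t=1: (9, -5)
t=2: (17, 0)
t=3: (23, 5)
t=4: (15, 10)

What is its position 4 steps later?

(19, 30)

The first coordinate travels 8 per step and bounces off the walls at 6 and 24.
  step 5: 15 → 7
  step 6: 7 → 13
  step 7: 13 → 21
  step 8: 21 → 19
The second coordinate changes by +5 each step: at step 8 it is 30.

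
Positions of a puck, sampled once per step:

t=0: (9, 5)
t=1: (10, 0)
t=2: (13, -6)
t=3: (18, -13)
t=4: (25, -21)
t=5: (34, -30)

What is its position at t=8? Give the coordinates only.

(73, -63)

First differences are (+1, -5), (+3, -6), (+5, -7), (+7, -8), (+9, -9); their common second difference is (+2, -1) (constant acceleration).
step 6: (34, -30) + (+11, -10) → (45, -40)
step 7: (45, -40) + (+13, -11) → (58, -51)
step 8: (58, -51) + (+15, -12) → (73, -63)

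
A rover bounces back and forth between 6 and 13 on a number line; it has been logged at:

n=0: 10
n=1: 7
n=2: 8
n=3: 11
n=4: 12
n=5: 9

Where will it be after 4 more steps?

11

The value travels 3 per step and bounces off the walls at 6 and 13.
  step 6: 9 → 6
  step 7: 6 → 9
  step 8: 9 → 12
  step 9: 12 → 11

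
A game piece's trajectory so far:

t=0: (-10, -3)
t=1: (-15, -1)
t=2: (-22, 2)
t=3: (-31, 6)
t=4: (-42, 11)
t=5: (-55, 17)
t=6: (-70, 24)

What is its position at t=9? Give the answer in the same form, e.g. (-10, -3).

First differences are (-5, +2), (-7, +3), (-9, +4), (-11, +5), (-13, +6), (-15, +7); their common second difference is (-2, +1) (constant acceleration).
step 7: (-70, 24) + (-17, +8) → (-87, 32)
step 8: (-87, 32) + (-19, +9) → (-106, 41)
step 9: (-106, 41) + (-21, +10) → (-127, 51)

(-127, 51)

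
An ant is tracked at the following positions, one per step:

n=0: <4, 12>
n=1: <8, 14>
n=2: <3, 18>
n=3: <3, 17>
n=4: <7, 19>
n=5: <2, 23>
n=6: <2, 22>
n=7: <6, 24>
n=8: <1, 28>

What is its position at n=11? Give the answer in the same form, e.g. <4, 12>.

The moves between consecutive positions are <+4, +2>, <-5, +4>, <+0, -1>, <+4, +2>, <-5, +4>, <+0, -1>, <+4, +2>, <-5, +4>; they repeat the 3-cycle [<+4, +2>, <-5, +4>, <+0, -1>].
step 9: apply <+0, -1> → <1, 27>
step 10: apply <+4, +2> → <5, 29>
step 11: apply <-5, +4> → <0, 33>

<0, 33>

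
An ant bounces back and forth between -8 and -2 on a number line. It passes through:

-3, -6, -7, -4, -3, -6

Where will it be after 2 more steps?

-4

The value reflects between -8 and -2, moving 3 per step.
  step 6: -6 → -7
  step 7: -7 → -4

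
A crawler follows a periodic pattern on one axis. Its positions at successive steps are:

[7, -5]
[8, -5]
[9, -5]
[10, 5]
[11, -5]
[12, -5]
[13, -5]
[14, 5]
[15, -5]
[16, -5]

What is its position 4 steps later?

First: linear, +1 per step → 20 at step 13.
Second: cycles through -5, -5, -5, 5 every 4 steps. Step 13 lands at position 1 of the cycle → -5.

[20, -5]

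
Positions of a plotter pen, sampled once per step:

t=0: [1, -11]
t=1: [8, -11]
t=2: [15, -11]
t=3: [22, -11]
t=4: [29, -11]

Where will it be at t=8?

Each step adds [+7, +0] to the position.
step 5: [29, -11] + [+7, +0] → [36, -11]
step 6: [36, -11] + [+7, +0] → [43, -11]
step 7: [43, -11] + [+7, +0] → [50, -11]
step 8: [50, -11] + [+7, +0] → [57, -11]

[57, -11]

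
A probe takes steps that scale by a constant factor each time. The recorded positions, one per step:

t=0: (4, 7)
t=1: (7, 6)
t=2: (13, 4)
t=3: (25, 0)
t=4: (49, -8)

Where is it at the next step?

Consecutive displacements (+3, -1), (+6, -2), (+12, -4), (+24, -8) scale by a factor of 2 each step.
step 5: (49, -8) + (+48, -16) → (97, -24)

(97, -24)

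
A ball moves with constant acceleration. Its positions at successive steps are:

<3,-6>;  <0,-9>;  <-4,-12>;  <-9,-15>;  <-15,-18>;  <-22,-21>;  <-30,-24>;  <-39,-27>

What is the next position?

First differences are <-3,-3>, <-4,-3>, <-5,-3>, <-6,-3>, <-7,-3>, <-8,-3>, <-9,-3>; their common second difference is <-1,+0> (constant acceleration).
step 8: <-39,-27> + <-10,-3> → <-49,-30>

<-49,-30>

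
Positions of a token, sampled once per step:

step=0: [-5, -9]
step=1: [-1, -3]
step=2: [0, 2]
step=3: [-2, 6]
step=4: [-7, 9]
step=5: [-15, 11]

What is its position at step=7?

[-40, 12]

Successive displacements: [+4, +6], [+1, +5], [-2, +4], [-5, +3], [-8, +2] — each changes by [-3, -1].
step 6: [-15, 11] + [-11, +1] → [-26, 12]
step 7: [-26, 12] + [-14, +0] → [-40, 12]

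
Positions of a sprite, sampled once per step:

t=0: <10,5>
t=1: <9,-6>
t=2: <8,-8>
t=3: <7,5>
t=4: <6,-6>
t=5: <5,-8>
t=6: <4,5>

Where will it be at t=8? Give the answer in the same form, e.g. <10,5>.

<2,-8>

First: linear, -1 per step → 2 at step 8.
Second: cycles through 5, -6, -8 every 3 steps. Step 8 lands at position 2 of the cycle → -8.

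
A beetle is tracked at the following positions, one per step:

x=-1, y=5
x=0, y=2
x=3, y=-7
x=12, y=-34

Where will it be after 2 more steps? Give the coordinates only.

x=120, y=-358

Step-to-step displacements: (+1, -3), (+3, -9), (+9, -27); each is 3× the previous.
step 4: x=12, y=-34 + (+27, -81) → x=39, y=-115
step 5: x=39, y=-115 + (+81, -243) → x=120, y=-358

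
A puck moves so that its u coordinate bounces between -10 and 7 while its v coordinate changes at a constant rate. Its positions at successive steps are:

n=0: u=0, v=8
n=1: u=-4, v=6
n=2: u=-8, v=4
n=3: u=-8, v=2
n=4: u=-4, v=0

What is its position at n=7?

The u coordinate reflects between -10 and 7, moving 4 per step.
  step 5: -4 → 0
  step 6: 0 → 4
  step 7: 4 → 6
The v coordinate changes by -2 each step: at step 7 it is -6.

u=6, v=-6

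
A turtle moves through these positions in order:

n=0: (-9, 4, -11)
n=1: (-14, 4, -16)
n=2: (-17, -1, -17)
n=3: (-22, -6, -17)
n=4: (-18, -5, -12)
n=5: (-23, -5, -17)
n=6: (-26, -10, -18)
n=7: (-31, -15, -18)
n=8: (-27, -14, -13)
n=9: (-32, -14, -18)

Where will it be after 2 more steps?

(-40, -24, -19)

Step-to-step displacements: (-5, +0, -5), (-3, -5, -1), (-5, -5, +0), (+4, +1, +5), (-5, +0, -5), (-3, -5, -1), (-5, -5, +0), (+4, +1, +5), (-5, +0, -5) — a repeating cycle of length 4.
step 10: apply (-3, -5, -1) → (-35, -19, -19)
step 11: apply (-5, -5, +0) → (-40, -24, -19)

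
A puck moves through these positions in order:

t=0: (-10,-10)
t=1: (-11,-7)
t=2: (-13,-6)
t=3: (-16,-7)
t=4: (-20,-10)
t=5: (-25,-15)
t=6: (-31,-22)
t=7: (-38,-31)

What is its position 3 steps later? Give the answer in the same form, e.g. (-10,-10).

Successive displacements: (-1,+3), (-2,+1), (-3,-1), (-4,-3), (-5,-5), (-6,-7), (-7,-9) — each changes by (-1,-2).
step 8: (-38,-31) + (-8,-11) → (-46,-42)
step 9: (-46,-42) + (-9,-13) → (-55,-55)
step 10: (-55,-55) + (-10,-15) → (-65,-70)

(-65,-70)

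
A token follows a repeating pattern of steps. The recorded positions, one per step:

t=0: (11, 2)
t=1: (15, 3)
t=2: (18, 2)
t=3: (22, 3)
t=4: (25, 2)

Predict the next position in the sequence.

Differencing gives (+4, +1), (+3, -1), (+4, +1), (+3, -1). This is the pattern (+4, +1), (+3, -1) repeated.
step 5: apply (+4, +1) → (29, 3)

(29, 3)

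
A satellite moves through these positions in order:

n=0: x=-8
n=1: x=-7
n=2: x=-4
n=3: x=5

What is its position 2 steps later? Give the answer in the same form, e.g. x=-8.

x=113

The jumps are +1, +3, +9 — a geometric progression with ratio 3.
step 4: 5 + 27 → x=32
step 5: 32 + 81 → x=113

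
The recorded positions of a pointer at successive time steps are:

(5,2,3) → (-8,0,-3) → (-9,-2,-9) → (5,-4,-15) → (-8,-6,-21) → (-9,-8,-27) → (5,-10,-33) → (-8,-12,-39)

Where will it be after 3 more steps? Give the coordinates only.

(-8,-18,-57)

First: cycles through 5, -8, -9 every 3 steps. Step 10 lands at position 1 of the cycle → -8.
Second: linear, -2 per step → -18 at step 10.
Third: linear, -6 per step → -57 at step 10.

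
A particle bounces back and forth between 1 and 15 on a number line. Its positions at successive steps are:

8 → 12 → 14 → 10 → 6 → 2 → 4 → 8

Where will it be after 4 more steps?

6

The value reflects between 1 and 15, moving 4 per step.
  step 8: 8 → 12
  step 9: 12 → 14
  step 10: 14 → 10
  step 11: 10 → 6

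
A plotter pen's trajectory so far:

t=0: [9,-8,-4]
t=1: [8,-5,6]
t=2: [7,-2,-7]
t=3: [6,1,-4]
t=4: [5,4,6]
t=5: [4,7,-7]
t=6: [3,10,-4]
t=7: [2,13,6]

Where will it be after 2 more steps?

[0,19,-4]

First: linear, -1 per step → 0 at step 9.
Second: linear, +3 per step → 19 at step 9.
Third: cycles through -4, 6, -7 every 3 steps. Step 9 lands at position 0 of the cycle → -4.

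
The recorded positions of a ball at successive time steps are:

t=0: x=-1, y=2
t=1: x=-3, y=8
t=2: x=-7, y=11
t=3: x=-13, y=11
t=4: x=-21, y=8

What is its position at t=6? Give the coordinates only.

x=-43, y=-7

First differences are (-2,+6), (-4,+3), (-6,+0), (-8,-3); their common second difference is (-2,-3) (constant acceleration).
step 5: x=-21, y=8 + (-10,-6) → x=-31, y=2
step 6: x=-31, y=2 + (-12,-9) → x=-43, y=-7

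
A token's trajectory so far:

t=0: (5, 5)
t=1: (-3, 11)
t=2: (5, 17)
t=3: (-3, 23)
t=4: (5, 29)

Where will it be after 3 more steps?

(-3, 47)

The first coordinate repeats the cycle [5, -3] with period 2; step 7 mod 2 = 1, giving -3.
The second coordinate changes by +6 each step, so at step 7 it is 5 + 7·(6) = 47.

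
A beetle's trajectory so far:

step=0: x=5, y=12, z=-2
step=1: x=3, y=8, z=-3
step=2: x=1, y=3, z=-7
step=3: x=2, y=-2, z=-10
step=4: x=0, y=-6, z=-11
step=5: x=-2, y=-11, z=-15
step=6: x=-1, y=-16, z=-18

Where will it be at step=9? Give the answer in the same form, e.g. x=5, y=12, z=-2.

x=-4, y=-30, z=-26

The moves between consecutive positions are (-2, -4, -1), (-2, -5, -4), (+1, -5, -3), (-2, -4, -1), (-2, -5, -4), (+1, -5, -3); they repeat the 3-cycle [(-2, -4, -1), (-2, -5, -4), (+1, -5, -3)].
step 7: apply (-2, -4, -1) → x=-3, y=-20, z=-19
step 8: apply (-2, -5, -4) → x=-5, y=-25, z=-23
step 9: apply (+1, -5, -3) → x=-4, y=-30, z=-26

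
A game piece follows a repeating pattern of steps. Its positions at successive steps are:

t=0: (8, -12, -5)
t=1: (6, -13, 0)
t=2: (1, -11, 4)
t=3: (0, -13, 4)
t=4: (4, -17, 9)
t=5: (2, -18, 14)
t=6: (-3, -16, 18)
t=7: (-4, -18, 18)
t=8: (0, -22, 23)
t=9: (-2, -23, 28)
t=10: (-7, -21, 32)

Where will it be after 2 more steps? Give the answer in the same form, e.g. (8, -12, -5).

(-4, -27, 37)

Step-to-step displacements: (-2, -1, +5), (-5, +2, +4), (-1, -2, +0), (+4, -4, +5), (-2, -1, +5), (-5, +2, +4), (-1, -2, +0), (+4, -4, +5), (-2, -1, +5), (-5, +2, +4) — a repeating cycle of length 4.
step 11: apply (-1, -2, +0) → (-8, -23, 32)
step 12: apply (+4, -4, +5) → (-4, -27, 37)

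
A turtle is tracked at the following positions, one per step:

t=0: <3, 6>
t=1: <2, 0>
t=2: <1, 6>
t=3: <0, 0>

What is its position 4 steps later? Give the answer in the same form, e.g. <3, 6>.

<-4, 0>

First: linear, -1 per step → -4 at step 7.
Second: cycles through 6, 0 every 2 steps. Step 7 lands at position 1 of the cycle → 0.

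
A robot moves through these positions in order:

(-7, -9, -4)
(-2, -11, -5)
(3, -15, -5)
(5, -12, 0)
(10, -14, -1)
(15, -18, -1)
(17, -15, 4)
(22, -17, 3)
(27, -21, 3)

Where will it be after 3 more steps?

(39, -24, 7)

Step-to-step displacements: (+5, -2, -1), (+5, -4, +0), (+2, +3, +5), (+5, -2, -1), (+5, -4, +0), (+2, +3, +5), (+5, -2, -1), (+5, -4, +0) — a repeating cycle of length 3.
step 9: apply (+2, +3, +5) → (29, -18, 8)
step 10: apply (+5, -2, -1) → (34, -20, 7)
step 11: apply (+5, -4, +0) → (39, -24, 7)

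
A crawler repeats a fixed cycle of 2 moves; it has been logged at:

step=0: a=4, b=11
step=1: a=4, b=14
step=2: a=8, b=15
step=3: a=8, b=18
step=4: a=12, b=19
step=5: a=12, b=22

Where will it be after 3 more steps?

Differencing gives (+0, +3), (+4, +1), (+0, +3), (+4, +1), (+0, +3). This is the pattern (+0, +3), (+4, +1) repeated.
step 6: apply (+4, +1) → a=16, b=23
step 7: apply (+0, +3) → a=16, b=26
step 8: apply (+4, +1) → a=20, b=27

a=20, b=27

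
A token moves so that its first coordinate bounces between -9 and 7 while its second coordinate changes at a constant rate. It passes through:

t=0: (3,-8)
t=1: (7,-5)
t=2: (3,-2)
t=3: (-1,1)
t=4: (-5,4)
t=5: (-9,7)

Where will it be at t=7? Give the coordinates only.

The first coordinate reflects between -9 and 7, moving 4 per step.
  step 6: -9 → -5
  step 7: -5 → -1
The second coordinate changes by +3 each step: at step 7 it is 13.

(-1,13)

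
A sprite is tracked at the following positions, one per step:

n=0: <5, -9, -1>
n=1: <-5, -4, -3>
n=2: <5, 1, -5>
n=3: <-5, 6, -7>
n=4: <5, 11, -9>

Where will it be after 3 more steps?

The first coordinate repeats the cycle [5, -5] with period 2; step 7 mod 2 = 1, giving -5.
The second coordinate changes by +5 each step, so at step 7 it is -9 + 7·(5) = 26.
The third coordinate changes by -2 each step, so at step 7 it is -1 + 7·(-2) = -15.

<-5, 26, -15>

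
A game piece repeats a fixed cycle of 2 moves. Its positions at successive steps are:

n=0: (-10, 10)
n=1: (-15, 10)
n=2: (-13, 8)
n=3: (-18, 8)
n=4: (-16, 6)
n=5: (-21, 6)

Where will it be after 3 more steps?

(-22, 2)

The moves between consecutive positions are (-5, +0), (+2, -2), (-5, +0), (+2, -2), (-5, +0); they repeat the 2-cycle [(-5, +0), (+2, -2)].
step 6: apply (+2, -2) → (-19, 4)
step 7: apply (-5, +0) → (-24, 4)
step 8: apply (+2, -2) → (-22, 2)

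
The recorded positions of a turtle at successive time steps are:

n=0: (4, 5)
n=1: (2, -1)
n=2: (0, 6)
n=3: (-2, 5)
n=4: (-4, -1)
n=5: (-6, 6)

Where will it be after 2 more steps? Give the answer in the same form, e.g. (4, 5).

The first coordinate changes by -2 each step, so at step 7 it is 4 + 7·(-2) = -10.
The second coordinate repeats the cycle [5, -1, 6] with period 3; step 7 mod 3 = 1, giving -1.

(-10, -1)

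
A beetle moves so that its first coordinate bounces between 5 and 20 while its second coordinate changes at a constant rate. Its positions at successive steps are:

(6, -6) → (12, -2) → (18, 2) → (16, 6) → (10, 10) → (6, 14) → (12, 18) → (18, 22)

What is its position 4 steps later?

(12, 38)

The first coordinate reflects between 5 and 20, moving 6 per step.
  step 8: 18 → 16
  step 9: 16 → 10
  step 10: 10 → 6
  step 11: 6 → 12
The second coordinate changes by +4 each step: at step 11 it is 38.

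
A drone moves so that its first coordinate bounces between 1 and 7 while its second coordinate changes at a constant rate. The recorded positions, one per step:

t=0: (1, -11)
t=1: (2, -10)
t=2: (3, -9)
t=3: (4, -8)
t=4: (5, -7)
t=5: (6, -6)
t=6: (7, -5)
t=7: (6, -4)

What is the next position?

The first coordinate travels 1 per step and bounces off the walls at 1 and 7.
  step 8: 6 → 5
The second coordinate changes by +1 each step: at step 8 it is -3.

(5, -3)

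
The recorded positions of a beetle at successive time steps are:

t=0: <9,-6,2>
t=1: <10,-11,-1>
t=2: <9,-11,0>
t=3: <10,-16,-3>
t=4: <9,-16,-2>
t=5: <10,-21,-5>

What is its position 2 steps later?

Step-to-step displacements: <+1,-5,-3>, <-1,+0,+1>, <+1,-5,-3>, <-1,+0,+1>, <+1,-5,-3> — a repeating cycle of length 2.
step 6: apply <-1,+0,+1> → <9,-21,-4>
step 7: apply <+1,-5,-3> → <10,-26,-7>

<10,-26,-7>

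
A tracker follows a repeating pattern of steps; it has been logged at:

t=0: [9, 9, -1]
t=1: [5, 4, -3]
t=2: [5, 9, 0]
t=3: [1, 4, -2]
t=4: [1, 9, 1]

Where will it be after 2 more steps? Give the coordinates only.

[-3, 9, 2]

Step-to-step displacements: [-4, -5, -2], [+0, +5, +3], [-4, -5, -2], [+0, +5, +3] — a repeating cycle of length 2.
step 5: apply [-4, -5, -2] → [-3, 4, -1]
step 6: apply [+0, +5, +3] → [-3, 9, 2]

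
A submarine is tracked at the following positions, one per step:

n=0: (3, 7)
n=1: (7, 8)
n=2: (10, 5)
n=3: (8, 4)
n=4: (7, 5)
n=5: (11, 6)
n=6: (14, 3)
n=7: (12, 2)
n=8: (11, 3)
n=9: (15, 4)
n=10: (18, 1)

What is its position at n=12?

Differencing gives (+4, +1), (+3, -3), (-2, -1), (-1, +1), (+4, +1), (+3, -3), (-2, -1), (-1, +1), (+4, +1), (+3, -3). This is the pattern (+4, +1), (+3, -3), (-2, -1), (-1, +1) repeated.
step 11: apply (-2, -1) → (16, 0)
step 12: apply (-1, +1) → (15, 1)

(15, 1)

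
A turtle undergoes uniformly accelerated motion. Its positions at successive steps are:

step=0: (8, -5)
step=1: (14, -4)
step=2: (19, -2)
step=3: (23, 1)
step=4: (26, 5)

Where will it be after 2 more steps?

First differences are (+6, +1), (+5, +2), (+4, +3), (+3, +4); their common second difference is (-1, +1) (constant acceleration).
step 5: (26, 5) + (+2, +5) → (28, 10)
step 6: (28, 10) + (+1, +6) → (29, 16)

(29, 16)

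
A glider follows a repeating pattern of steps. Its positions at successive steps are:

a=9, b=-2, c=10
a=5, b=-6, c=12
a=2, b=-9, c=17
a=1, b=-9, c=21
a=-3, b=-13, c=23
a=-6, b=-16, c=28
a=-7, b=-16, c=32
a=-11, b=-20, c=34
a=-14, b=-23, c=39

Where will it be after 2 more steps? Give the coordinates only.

a=-19, b=-27, c=45

Differencing gives (-4, -4, +2), (-3, -3, +5), (-1, +0, +4), (-4, -4, +2), (-3, -3, +5), (-1, +0, +4), (-4, -4, +2), (-3, -3, +5). This is the pattern (-4, -4, +2), (-3, -3, +5), (-1, +0, +4) repeated.
step 9: apply (-1, +0, +4) → a=-15, b=-23, c=43
step 10: apply (-4, -4, +2) → a=-19, b=-27, c=45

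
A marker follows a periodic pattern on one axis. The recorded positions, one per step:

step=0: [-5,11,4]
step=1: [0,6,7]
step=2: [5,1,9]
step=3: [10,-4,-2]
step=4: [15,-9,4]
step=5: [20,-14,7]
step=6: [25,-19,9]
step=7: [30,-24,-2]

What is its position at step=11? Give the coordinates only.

[50,-44,-2]

First: linear, +5 per step → 50 at step 11.
Second: linear, -5 per step → -44 at step 11.
Third: cycles through 4, 7, 9, -2 every 4 steps. Step 11 lands at position 3 of the cycle → -2.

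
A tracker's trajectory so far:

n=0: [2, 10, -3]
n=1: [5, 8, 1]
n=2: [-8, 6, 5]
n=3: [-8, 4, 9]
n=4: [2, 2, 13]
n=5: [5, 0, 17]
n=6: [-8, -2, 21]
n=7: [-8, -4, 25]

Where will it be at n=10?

First: cycles through 2, 5, -8, -8 every 4 steps. Step 10 lands at position 2 of the cycle → -8.
Second: linear, -2 per step → -10 at step 10.
Third: linear, +4 per step → 37 at step 10.

[-8, -10, 37]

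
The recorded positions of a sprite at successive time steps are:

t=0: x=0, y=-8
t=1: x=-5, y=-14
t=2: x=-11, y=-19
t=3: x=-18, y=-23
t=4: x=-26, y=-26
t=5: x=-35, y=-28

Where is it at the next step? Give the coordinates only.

x=-45, y=-29

First differences are (-5, -6), (-6, -5), (-7, -4), (-8, -3), (-9, -2); their common second difference is (-1, +1) (constant acceleration).
step 6: x=-35, y=-28 + (-10, -1) → x=-45, y=-29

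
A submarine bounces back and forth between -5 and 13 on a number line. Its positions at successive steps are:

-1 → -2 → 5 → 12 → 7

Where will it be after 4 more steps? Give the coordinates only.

11

The value travels 7 per step and bounces off the walls at -5 and 13.
  step 5: 7 → 0
  step 6: 0 → -3
  step 7: -3 → 4
  step 8: 4 → 11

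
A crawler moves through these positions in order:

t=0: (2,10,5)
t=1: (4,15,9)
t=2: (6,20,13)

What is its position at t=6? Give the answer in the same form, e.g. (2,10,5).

(14,40,29)

The position changes by (+2,+5,+4) every step.
step 3: (6,20,13) + (+2,+5,+4) → (8,25,17)
step 4: (8,25,17) + (+2,+5,+4) → (10,30,21)
step 5: (10,30,21) + (+2,+5,+4) → (12,35,25)
step 6: (12,35,25) + (+2,+5,+4) → (14,40,29)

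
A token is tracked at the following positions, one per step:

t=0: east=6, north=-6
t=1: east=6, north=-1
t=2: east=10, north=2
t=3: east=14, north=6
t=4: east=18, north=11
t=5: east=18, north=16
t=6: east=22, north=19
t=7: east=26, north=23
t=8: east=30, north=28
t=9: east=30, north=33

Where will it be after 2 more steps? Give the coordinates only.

east=38, north=40

Differencing gives (+0, +5), (+4, +3), (+4, +4), (+4, +5), (+0, +5), (+4, +3), (+4, +4), (+4, +5), (+0, +5). This is the pattern (+0, +5), (+4, +3), (+4, +4), (+4, +5) repeated.
step 10: apply (+4, +3) → east=34, north=36
step 11: apply (+4, +4) → east=38, north=40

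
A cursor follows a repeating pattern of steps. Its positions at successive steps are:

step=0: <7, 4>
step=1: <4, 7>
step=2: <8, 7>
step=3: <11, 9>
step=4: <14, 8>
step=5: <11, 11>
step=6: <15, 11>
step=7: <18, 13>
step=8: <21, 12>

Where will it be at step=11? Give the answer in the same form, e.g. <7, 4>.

Differencing gives <-3, +3>, <+4, +0>, <+3, +2>, <+3, -1>, <-3, +3>, <+4, +0>, <+3, +2>, <+3, -1>. This is the pattern <-3, +3>, <+4, +0>, <+3, +2>, <+3, -1> repeated.
step 9: apply <-3, +3> → <18, 15>
step 10: apply <+4, +0> → <22, 15>
step 11: apply <+3, +2> → <25, 17>

<25, 17>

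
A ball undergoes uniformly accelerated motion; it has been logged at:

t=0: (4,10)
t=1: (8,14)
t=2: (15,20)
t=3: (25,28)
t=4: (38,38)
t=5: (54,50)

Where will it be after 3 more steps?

First differences are (+4,+4), (+7,+6), (+10,+8), (+13,+10), (+16,+12); their common second difference is (+3,+2) (constant acceleration).
step 6: (54,50) + (+19,+14) → (73,64)
step 7: (73,64) + (+22,+16) → (95,80)
step 8: (95,80) + (+25,+18) → (120,98)

(120,98)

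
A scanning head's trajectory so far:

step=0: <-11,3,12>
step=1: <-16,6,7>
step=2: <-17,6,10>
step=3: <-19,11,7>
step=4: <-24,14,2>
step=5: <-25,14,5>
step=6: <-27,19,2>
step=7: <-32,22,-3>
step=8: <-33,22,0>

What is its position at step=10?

<-40,30,-8>

Step-to-step displacements: <-5,+3,-5>, <-1,+0,+3>, <-2,+5,-3>, <-5,+3,-5>, <-1,+0,+3>, <-2,+5,-3>, <-5,+3,-5>, <-1,+0,+3> — a repeating cycle of length 3.
step 9: apply <-2,+5,-3> → <-35,27,-3>
step 10: apply <-5,+3,-5> → <-40,30,-8>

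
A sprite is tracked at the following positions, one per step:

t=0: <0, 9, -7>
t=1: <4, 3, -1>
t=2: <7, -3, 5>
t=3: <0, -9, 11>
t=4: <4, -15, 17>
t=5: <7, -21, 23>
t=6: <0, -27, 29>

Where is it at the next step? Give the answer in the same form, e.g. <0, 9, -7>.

The first coordinate repeats the cycle [0, 4, 7] with period 3; step 7 mod 3 = 1, giving 4.
The second coordinate changes by -6 each step, so at step 7 it is 9 + 7·(-6) = -33.
The third coordinate changes by +6 each step, so at step 7 it is -7 + 7·(6) = 35.

<4, -33, 35>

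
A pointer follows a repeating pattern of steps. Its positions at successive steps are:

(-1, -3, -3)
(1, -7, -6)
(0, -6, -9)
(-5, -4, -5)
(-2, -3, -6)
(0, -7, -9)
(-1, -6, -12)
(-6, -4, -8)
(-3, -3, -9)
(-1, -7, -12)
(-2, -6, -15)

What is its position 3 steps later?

(-2, -7, -15)

Differencing gives (+2, -4, -3), (-1, +1, -3), (-5, +2, +4), (+3, +1, -1), (+2, -4, -3), (-1, +1, -3), (-5, +2, +4), (+3, +1, -1), (+2, -4, -3), (-1, +1, -3). This is the pattern (+2, -4, -3), (-1, +1, -3), (-5, +2, +4), (+3, +1, -1) repeated.
step 11: apply (-5, +2, +4) → (-7, -4, -11)
step 12: apply (+3, +1, -1) → (-4, -3, -12)
step 13: apply (+2, -4, -3) → (-2, -7, -15)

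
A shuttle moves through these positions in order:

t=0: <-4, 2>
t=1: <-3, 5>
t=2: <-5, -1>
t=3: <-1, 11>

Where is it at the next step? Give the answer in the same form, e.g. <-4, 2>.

<-9, -13>

Consecutive displacements <+1, +3>, <-2, -6>, <+4, +12> scale by a factor of -2 each step.
step 4: <-1, 11> + <-8, -24> → <-9, -13>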